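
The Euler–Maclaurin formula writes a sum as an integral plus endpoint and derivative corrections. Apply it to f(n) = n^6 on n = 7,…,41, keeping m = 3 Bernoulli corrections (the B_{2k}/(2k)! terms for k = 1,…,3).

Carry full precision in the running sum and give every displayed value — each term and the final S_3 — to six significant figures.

Integral: ∫_7^41 x^6 dx = 2.78219e+10.
Boundary: ½(f(7) + f(41)) = ½(117649 + 4.75010e+09) = 2.37511e+09.
So far: 3.01970e+10.
k=1: B_{2}/(2)! × [f^{(1)}(41) − f^{(1)}(7)] = 1/12 × (6.95137e+08 − 100842) = 5.79197e+07.
Running total after k=1: 3.02550e+10.
k=2: B_{4}/(4)! × [f^{(3)}(41) − f^{(3)}(7)] = −1/720 × (8.27052e+06 − 41160.0) = -11429.7.
Running total after k=2: 3.02549e+10.
k=3: B_{6}/(6)! × [f^{(5)}(41) − f^{(5)}(7)] = 1/30240 × (29520.0 − 5040.00) = 0.809524.

S_3 ≈ 3.02549e+10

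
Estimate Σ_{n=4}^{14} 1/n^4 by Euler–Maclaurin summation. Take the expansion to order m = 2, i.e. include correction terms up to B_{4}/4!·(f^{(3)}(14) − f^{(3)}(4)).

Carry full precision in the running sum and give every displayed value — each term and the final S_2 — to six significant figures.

Integral: ∫_4^14 1/x^4 dx = 0.00508686.
½[f(4) + f(14)] = ½[0.00390625 + 2.60308e-05] = 0.00196614.
Running total after boundary: 0.00705300.
k=1: B_{2}/(2)! × [f^{(1)}(14) − f^{(1)}(4)] = 1/12 × (-7.43738e-06 − (-0.00390625)) = 0.000324901.
Running total after k=1: 0.00737790.
k=2: B_{4}/(4)! × [f^{(3)}(14) − f^{(3)}(4)] = −1/720 × (-1.13837e-06 − (-0.00732422)) = -1.01709e-05.

S_2 ≈ 0.00736773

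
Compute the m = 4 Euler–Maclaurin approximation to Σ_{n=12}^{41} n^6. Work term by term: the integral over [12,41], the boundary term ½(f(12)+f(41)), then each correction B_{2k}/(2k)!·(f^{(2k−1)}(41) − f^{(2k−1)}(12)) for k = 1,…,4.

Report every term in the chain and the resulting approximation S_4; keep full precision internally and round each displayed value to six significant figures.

S_4 ≈ 3.02513e+10

The integral term ∫_12^41 x^6 dx = 2.78169e+10.
Endpoint term: (f(12) + f(41))/2 = (2.98598e+06 + 4.75010e+09)/2 = 2.37655e+09.
Integral + boundary = 3.01935e+10.
Correction k=1: B_{2}/2! · (f^{(1)}(41) − f^{(1)}(12)) = 1/12 · (6.95137e+08 − 1.49299e+06) = 5.78037e+07.
After k=1: 3.02513e+10.
Correction k=2: B_{4}/4! · (f^{(3)}(41) − f^{(3)}(12)) = −1/720 · (8.27052e+06 − 207360) = -11198.8.
After k=2: 3.02513e+10.
Correction k=3: B_{6}/6! · (f^{(5)}(41) − f^{(5)}(12)) = 1/30240 · (29520.0 − 8640.00) = 0.690476.
After k=3: 3.02513e+10.
Correction k=4: B_{8}/8! · (f^{(7)}(41) − f^{(7)}(12)) = −1/1209600 · (0.00000 − 0.00000) = 0.00000.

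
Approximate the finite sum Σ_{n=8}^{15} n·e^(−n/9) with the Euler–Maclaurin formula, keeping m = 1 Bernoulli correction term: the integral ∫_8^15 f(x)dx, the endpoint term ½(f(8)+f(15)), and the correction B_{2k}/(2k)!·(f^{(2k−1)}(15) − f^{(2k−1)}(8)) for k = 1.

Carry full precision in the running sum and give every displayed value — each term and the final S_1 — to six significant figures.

∫_8^15 x·e^(−x/9) dx evaluates to 22.1031.
½[f(8) + f(15)] = ½[3.28890 + 2.83313] = 3.06102.
Running total after boundary: 25.1641.
Order-1 term: 1/12 · (-0.125917 − 0.0456791) = -0.0142997.

S_1 ≈ 25.1498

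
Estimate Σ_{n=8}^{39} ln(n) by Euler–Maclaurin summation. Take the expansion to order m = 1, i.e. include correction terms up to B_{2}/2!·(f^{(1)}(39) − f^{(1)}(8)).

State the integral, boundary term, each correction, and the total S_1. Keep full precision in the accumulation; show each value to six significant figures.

S_1 ≈ 98.1066

∫_8^39 ln(x) dx evaluates to 95.2434.
Endpoint term: (f(8) + f(39))/2 = (2.07944 + 3.66356)/2 = 2.87150.
Integral + boundary = 98.1149.
k=1: B_{2}/(2)! × [f^{(1)}(39) − f^{(1)}(8)] = 1/12 × (0.0256410 − 0.125000) = -0.00827991.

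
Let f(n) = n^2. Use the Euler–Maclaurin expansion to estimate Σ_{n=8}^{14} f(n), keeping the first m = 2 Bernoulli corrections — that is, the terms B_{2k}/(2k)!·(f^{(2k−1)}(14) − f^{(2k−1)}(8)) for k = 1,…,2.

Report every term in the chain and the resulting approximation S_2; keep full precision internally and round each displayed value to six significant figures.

∫_8^14 x^2 dx evaluates to 744.000.
Boundary: ½(f(8) + f(14)) = ½(64.0000 + 196.000) = 130.000.
Running total after boundary: 874.000.
Order-1 term: 1/12 · (28.0000 − 16.0000) = 1.00000.
Running total after k=1: 875.000.
Order-2 term: −1/720 · (0.00000 − 0.00000) = 0.00000.

S_2 ≈ 875.000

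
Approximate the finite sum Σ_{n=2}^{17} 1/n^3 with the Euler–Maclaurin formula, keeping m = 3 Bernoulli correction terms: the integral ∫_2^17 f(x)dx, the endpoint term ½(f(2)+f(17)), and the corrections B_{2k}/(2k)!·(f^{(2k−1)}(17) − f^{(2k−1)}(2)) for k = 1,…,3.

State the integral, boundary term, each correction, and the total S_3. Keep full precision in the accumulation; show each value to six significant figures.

∫_2^17 1/x^3 dx evaluates to 0.123270.
Endpoint term: (f(2) + f(17))/2 = (0.125000 + 0.000203542)/2 = 0.0626018.
So far: 0.185872.
Order-1 term: 1/12 · (-3.59191e-05 − (-0.187500)) = 0.0156220.
After k=1: 0.201494.
Order-2 term: −1/720 · (-2.48575e-06 − (-0.937500)) = -0.00130208.
After k=2: 0.200192.
Order-3 term: 1/30240 · (-3.61251e-07 − (-9.84375)) = 0.000325521.

S_3 ≈ 0.200517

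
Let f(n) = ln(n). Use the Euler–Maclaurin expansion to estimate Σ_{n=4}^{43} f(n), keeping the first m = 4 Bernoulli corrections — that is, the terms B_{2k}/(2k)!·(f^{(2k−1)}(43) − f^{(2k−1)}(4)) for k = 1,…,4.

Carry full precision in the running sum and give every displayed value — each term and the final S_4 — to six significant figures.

S_4 ≈ 119.741

∫_4^43 ln(x) dx evaluates to 117.186.
Endpoint term: (f(4) + f(43))/2 = (1.38629 + 3.76120)/2 = 2.57375.
Running total after boundary: 119.760.
Order-1 term: 1/12 · (0.0232558 − 0.250000) = -0.0188953.
Partial sum through k=1: 119.741.
Order-2 term: −1/720 · (2.51550e-05 − 0.0312500) = 4.33678e-05.
Partial sum through k=2: 119.741.
Order-3 term: 1/30240 · (1.63256e-07 − 0.0234375) = -7.75044e-07.
Partial sum through k=3: 119.741.
Order-4 term: −1/1209600 · (2.64883e-09 − 0.0439453) = 3.63304e-08.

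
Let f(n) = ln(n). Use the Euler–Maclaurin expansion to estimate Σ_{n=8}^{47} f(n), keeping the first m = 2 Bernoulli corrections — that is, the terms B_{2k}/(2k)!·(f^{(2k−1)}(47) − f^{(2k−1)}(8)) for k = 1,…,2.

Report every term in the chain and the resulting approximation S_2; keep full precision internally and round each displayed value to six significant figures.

Integral: ∫_8^47 ln(x) dx = 125.321.
Endpoint term: (f(8) + f(47))/2 = (2.07944 + 3.85015)/2 = 2.96479.
Integral + boundary = 128.286.
k=1: B_{2}/(2)! × [f^{(1)}(47) − f^{(1)}(8)] = 1/12 × (0.0212766 − 0.125000) = -0.00864362.
Partial sum through k=1: 128.278.
k=2: B_{4}/(4)! × [f^{(3)}(47) − f^{(3)}(8)] = −1/720 × (1.92636e-05 − 0.00390625) = 5.39859e-06.

S_2 ≈ 128.278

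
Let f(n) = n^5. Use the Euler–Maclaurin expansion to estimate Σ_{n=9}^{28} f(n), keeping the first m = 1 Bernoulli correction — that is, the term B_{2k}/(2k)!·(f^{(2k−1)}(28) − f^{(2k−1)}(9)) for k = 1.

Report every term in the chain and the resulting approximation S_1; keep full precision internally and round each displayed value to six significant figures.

The integral term ∫_9^28 x^5 dx = 8.02265e+07.
½[f(9) + f(28)] = ½[59049.0 + 1.72104e+07] = 8.63471e+06.
So far: 8.88612e+07.
Order-1 term: 1/12 · (3.07328e+06 − 32805.0) = 253373.

S_1 ≈ 8.91146e+07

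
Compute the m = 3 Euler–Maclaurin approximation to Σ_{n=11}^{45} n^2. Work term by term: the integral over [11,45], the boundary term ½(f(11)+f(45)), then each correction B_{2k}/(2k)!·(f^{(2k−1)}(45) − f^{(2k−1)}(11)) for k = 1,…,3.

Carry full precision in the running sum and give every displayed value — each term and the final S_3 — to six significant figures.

S_3 ≈ 31010.0

The integral term ∫_11^45 x^2 dx = 29931.3.
Boundary: ½(f(11) + f(45)) = ½(121.000 + 2025.00) = 1073.00.
So far: 31004.3.
k=1: B_{2}/(2)! × [f^{(1)}(45) − f^{(1)}(11)] = 1/12 × (90.0000 − 22.0000) = 5.66667.
Partial sum through k=1: 31010.0.
k=2: B_{4}/(4)! × [f^{(3)}(45) − f^{(3)}(11)] = −1/720 × (0.00000 − 0.00000) = 0.00000.
Partial sum through k=2: 31010.0.
k=3: B_{6}/(6)! × [f^{(5)}(45) − f^{(5)}(11)] = 1/30240 × (0.00000 − 0.00000) = 0.00000.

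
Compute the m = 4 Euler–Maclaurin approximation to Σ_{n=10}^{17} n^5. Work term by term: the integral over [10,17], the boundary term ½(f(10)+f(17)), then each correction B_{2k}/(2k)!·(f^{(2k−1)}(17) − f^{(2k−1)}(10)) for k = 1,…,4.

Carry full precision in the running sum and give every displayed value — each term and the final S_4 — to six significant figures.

S_4 ≈ 4.64681e+06

The integral term ∫_10^17 x^5 dx = 3.85626e+06.
½[f(10) + f(17)] = ½[100000 + 1.41986e+06] = 759928.
Integral + boundary = 4.61619e+06.
Order-1 term: 1/12 · (417605 − 50000.0) = 30633.8.
Running total after k=1: 4.64682e+06.
Order-2 term: −1/720 · (17340.0 − 6000.00) = -15.7500.
Running total after k=2: 4.64681e+06.
Order-3 term: 1/30240 · (120.000 − 120.000) = 0.00000.
Running total after k=3: 4.64681e+06.
Order-4 term: −1/1209600 · (0.00000 − 0.00000) = 0.00000.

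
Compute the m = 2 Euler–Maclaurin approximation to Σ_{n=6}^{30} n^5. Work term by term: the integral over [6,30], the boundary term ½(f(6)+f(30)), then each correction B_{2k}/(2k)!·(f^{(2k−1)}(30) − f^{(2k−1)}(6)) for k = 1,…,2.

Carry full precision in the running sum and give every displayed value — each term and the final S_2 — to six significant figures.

∫_6^30 x^5 dx evaluates to 1.21492e+08.
Boundary: ½(f(6) + f(30)) = ½(7776.00 + 2.43000e+07) = 1.21539e+07.
Integral + boundary = 1.33646e+08.
Correction k=1: B_{2}/2! · (f^{(1)}(30) − f^{(1)}(6)) = 1/12 · (4.05000e+06 − 6480.00) = 336960.
Partial sum through k=1: 1.33983e+08.
Correction k=2: B_{4}/4! · (f^{(3)}(30) − f^{(3)}(6)) = −1/720 · (54000.0 − 2160.00) = -72.0000.

S_2 ≈ 1.33983e+08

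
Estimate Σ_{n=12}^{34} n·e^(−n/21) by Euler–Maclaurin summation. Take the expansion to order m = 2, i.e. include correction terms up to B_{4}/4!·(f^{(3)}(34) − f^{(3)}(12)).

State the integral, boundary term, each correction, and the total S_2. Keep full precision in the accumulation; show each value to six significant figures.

S_2 ≈ 169.284

∫_12^34 x·e^(−x/21) dx evaluates to 162.559.
½[f(12) + f(34)] = ½[6.77662 + 6.73497] = 6.75579.
Integral + boundary = 169.315.
Order-1 term: 1/12 · (-0.122625 − 0.242022) = -0.0303873.
Running total after k=1: 169.284.
Order-2 term: −1/720 · (0.000620293 − 0.00310988) = 3.45776e-06.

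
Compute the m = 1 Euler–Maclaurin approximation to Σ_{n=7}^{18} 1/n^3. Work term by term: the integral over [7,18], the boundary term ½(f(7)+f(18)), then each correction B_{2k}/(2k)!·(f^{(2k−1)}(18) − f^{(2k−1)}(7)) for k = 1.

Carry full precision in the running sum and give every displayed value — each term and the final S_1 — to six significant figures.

S_1 ≈ 0.0103061

Integral: ∫_7^18 1/x^3 dx = 0.00866087.
Endpoint term: (f(7) + f(18))/2 = (0.00291545 + 0.000171468)/2 = 0.00154346.
So far: 0.0102043.
k=1: B_{2}/(2)! × [f^{(1)}(18) − f^{(1)}(7)] = 1/12 × (-2.85780e-05 − (-0.00124948)) = 0.000101742.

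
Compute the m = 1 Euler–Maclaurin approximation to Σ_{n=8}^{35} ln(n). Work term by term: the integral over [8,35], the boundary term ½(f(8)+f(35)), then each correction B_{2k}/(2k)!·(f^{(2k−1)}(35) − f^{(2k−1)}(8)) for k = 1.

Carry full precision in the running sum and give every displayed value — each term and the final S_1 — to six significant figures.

S_1 ≈ 83.6110

∫_8^35 ln(x) dx evaluates to 80.8016.
½[f(8) + f(35)] = ½[2.07944 + 3.55535] = 2.81739.
Integral + boundary = 83.6190.
Order-1 term: 1/12 · (0.0285714 − 0.125000) = -0.00803571.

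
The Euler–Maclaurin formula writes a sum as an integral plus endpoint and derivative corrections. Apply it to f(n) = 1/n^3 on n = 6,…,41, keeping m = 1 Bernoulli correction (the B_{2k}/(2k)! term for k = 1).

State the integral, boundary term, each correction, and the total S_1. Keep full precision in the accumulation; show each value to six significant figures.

S_1 ≈ 0.0161063

∫_6^41 1/x^3 dx evaluates to 0.0135914.
Boundary: ½(f(6) + f(41)) = ½(0.00462963 + 1.45094e-05) = 0.00232207.
So far: 0.0159135.
Correction k=1: B_{2}/2! · (f^{(1)}(41) − f^{(1)}(6)) = 1/12 · (-1.06166e-06 − (-0.00231481)) = 0.000192813.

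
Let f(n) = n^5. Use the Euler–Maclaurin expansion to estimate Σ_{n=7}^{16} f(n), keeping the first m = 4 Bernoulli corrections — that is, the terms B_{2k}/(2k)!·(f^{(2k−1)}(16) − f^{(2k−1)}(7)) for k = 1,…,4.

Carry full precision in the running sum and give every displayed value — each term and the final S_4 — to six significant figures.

S_4 ≈ 3.33558e+06

The integral term ∫_7^16 x^5 dx = 2.77659e+06.
Boundary: ½(f(7) + f(16)) = ½(16807.0 + 1.04858e+06) = 532692.
So far: 3.30929e+06.
Correction k=1: B_{2}/2! · (f^{(1)}(16) − f^{(1)}(7)) = 1/12 · (327680 − 12005.0) = 26306.2.
After k=1: 3.33559e+06.
Correction k=2: B_{4}/4! · (f^{(3)}(16) − f^{(3)}(7)) = −1/720 · (15360.0 − 2940.00) = -17.2500.
After k=2: 3.33558e+06.
Correction k=3: B_{6}/6! · (f^{(5)}(16) − f^{(5)}(7)) = 1/30240 · (120.000 − 120.000) = 0.00000.
After k=3: 3.33558e+06.
Correction k=4: B_{8}/8! · (f^{(7)}(16) − f^{(7)}(7)) = −1/1209600 · (0.00000 − 0.00000) = 0.00000.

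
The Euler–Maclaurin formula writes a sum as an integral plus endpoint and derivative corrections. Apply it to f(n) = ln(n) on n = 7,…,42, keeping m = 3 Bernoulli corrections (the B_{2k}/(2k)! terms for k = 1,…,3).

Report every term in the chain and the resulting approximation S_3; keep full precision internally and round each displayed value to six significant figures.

Integral: ∫_7^42 ln(x) dx = 108.361.
Endpoint term: (f(7) + f(42))/2 = (1.94591 + 3.73767)/2 = 2.84179.
So far: 111.203.
Order-1 term: 1/12 · (0.0238095 − 0.142857) = -0.00992063.
After k=1: 111.193.
Order-2 term: −1/720 · (2.69949e-05 − 0.00583090) = 8.06098e-06.
After k=2: 111.193.
Order-3 term: 1/30240 · (1.83639e-07 − 0.00142798) = -4.72154e-08.

S_3 ≈ 111.193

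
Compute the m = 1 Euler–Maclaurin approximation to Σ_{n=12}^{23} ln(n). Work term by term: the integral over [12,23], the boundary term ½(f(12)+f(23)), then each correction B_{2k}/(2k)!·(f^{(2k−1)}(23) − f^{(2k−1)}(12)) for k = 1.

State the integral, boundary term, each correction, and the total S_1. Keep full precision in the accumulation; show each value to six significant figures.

S_1 ≈ 34.1044

The integral term ∫_12^23 ln(x) dx = 31.2975.
½[f(12) + f(23)] = ½[2.48491 + 3.13549] = 2.81020.
Running total after boundary: 34.1077.
Correction k=1: B_{2}/2! · (f^{(1)}(23) − f^{(1)}(12)) = 1/12 · (0.0434783 − 0.0833333) = -0.00332126.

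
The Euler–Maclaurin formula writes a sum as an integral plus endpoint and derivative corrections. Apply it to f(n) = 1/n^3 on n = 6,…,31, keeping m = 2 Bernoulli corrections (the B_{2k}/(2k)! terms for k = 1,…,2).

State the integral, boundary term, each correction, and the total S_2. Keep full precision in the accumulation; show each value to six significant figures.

S_2 ≈ 0.0158910

The integral term ∫_6^31 1/x^3 dx = 0.0133686.
Endpoint term: (f(6) + f(31))/2 = (0.00462963 + 3.35672e-05)/2 = 0.00233160.
So far: 0.0157002.
k=1: B_{2}/(2)! × [f^{(1)}(31) − f^{(1)}(6)] = 1/12 × (-3.24844e-06 − (-0.00231481)) = 0.000192631.
Running total after k=1: 0.0158928.
k=2: B_{4}/(4)! × [f^{(3)}(31) − f^{(3)}(6)] = −1/720 × (-6.76054e-08 − (-0.00128601)) = -1.78603e-06.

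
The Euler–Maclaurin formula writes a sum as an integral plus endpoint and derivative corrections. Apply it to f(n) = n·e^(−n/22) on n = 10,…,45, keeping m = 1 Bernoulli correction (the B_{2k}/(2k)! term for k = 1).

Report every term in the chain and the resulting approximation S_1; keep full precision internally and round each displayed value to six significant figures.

Integral: ∫_10^45 x·e^(−x/22) dx = 256.235.
Endpoint term: (f(10) + f(45))/2 = (6.34736 + 5.81946)/2 = 6.08341.
Integral + boundary = 262.318.
Correction k=1: B_{2}/2! · (f^{(1)}(45) − f^{(1)}(10)) = 1/12 · (-0.135200 − 0.346220) = -0.0401183.

S_1 ≈ 262.278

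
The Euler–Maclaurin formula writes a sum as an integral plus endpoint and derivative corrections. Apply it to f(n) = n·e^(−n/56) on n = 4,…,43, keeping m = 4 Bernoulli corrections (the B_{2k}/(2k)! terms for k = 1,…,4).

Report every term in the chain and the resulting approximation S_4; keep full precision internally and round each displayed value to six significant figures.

S_4 ≈ 567.695

∫_4^43 x·e^(−x/56) dx evaluates to 555.920.
½[f(4) + f(43)] = ½[3.72425 + 19.9523] = 11.8383.
Running total after boundary: 567.758.
Order-1 term: 1/12 · (0.107716 − 0.864558) = -0.0630702.
Running total after k=1: 567.695.
Order-2 term: −1/720 · (0.000330271 − 0.000869478) = 7.48900e-07.
Running total after k=2: 567.695.
Order-3 term: 1/30240 · (1.99679e-07 − 4.66603e-07) = -8.82687e-12.
Running total after k=3: 567.695.
Order-4 term: −1/1209600 · (9.37634e-11 − 2.09168e-10) = 9.54070e-17.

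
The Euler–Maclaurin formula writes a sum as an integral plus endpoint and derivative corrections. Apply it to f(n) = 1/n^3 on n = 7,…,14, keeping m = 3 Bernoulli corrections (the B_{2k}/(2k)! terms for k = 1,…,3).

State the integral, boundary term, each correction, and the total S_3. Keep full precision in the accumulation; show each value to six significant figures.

∫_7^14 1/x^3 dx evaluates to 0.00765306.
Boundary: ½(f(7) + f(14)) = ½(0.00291545 + 0.000364431) = 0.00163994.
Integral + boundary = 0.00929300.
Order-1 term: 1/12 · (-7.80925e-05 − (-0.00124948)) = 9.76156e-05.
Running total after k=1: 0.00939062.
Order-2 term: −1/720 · (-7.96862e-06 − (-0.000509992)) = -6.97254e-07.
Running total after k=2: 0.00938992.
Order-3 term: 1/30240 · (-1.70756e-06 − (-0.000437136)) = 1.43991e-08.

S_3 ≈ 0.00938994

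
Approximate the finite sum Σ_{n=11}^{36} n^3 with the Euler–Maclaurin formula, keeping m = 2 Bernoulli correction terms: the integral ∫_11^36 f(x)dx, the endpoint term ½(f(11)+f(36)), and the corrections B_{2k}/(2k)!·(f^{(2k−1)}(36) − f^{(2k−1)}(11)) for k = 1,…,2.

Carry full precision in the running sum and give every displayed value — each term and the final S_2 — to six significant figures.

S_2 ≈ 440531

∫_11^36 x^3 dx evaluates to 416244.
½[f(11) + f(36)] = ½[1331.00 + 46656.0] = 23993.5.
Running total after boundary: 440237.
k=1: B_{2}/(2)! × [f^{(1)}(36) − f^{(1)}(11)] = 1/12 × (3888.00 − 363.000) = 293.750.
Partial sum through k=1: 440531.
k=2: B_{4}/(4)! × [f^{(3)}(36) − f^{(3)}(11)] = −1/720 × (6.00000 − 6.00000) = 0.00000.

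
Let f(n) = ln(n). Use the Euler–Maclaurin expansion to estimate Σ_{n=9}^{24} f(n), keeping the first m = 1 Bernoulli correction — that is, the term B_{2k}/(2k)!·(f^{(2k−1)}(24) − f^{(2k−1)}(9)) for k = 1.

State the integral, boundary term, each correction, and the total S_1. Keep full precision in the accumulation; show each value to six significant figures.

S_1 ≈ 44.1801

∫_9^24 ln(x) dx evaluates to 41.4983.
½[f(9) + f(24)] = ½[2.19722 + 3.17805] = 2.68764.
So far: 44.1859.
Order-1 term: 1/12 · (0.0416667 − 0.111111) = -0.00578704.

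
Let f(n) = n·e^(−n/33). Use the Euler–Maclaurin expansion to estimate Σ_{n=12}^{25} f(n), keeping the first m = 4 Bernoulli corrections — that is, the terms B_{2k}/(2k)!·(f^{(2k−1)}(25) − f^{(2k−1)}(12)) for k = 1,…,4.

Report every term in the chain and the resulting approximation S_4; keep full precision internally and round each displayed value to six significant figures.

S_4 ≈ 145.006

Integral: ∫_12^25 x·e^(−x/33) dx = 135.003.
Boundary: ½(f(12) + f(25)) = ½(8.34173 + 11.7200) = 10.0309.
Integral + boundary = 145.033.
Correction k=1: B_{2}/2! · (f^{(1)}(25) − f^{(1)}(12)) = 1/12 · (0.113649 − 0.442364) = -0.0273930.
After k=1: 145.006.
Correction k=2: B_{4}/4! · (f^{(3)}(25) − f^{(3)}(12)) = −1/720 · (0.000965337 − 0.00168288) = 9.96582e-07.
After k=2: 145.006.
Correction k=3: B_{6}/6! · (f^{(5)}(25) − f^{(5)}(12)) = 1/30240 · (1.67706e-06 − 2.71767e-06) = -3.44118e-11.
After k=3: 145.006.
Correction k=4: B_{8}/8! · (f^{(7)}(25) − f^{(7)}(12)) = −1/1209600 · (2.26599e-09 − 3.57208e-09) = 1.07977e-15.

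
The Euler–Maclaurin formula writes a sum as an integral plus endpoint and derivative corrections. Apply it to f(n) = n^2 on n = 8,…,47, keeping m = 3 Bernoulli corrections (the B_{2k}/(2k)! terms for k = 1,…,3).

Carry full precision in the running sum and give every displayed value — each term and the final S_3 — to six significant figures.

∫_8^47 x^2 dx evaluates to 34437.0.
Endpoint term: (f(8) + f(47))/2 = (64.0000 + 2209.00)/2 = 1136.50.
Running total after boundary: 35573.5.
Correction k=1: B_{2}/2! · (f^{(1)}(47) − f^{(1)}(8)) = 1/12 · (94.0000 − 16.0000) = 6.50000.
Running total after k=1: 35580.0.
Correction k=2: B_{4}/4! · (f^{(3)}(47) − f^{(3)}(8)) = −1/720 · (0.00000 − 0.00000) = 0.00000.
Running total after k=2: 35580.0.
Correction k=3: B_{6}/6! · (f^{(5)}(47) − f^{(5)}(8)) = 1/30240 · (0.00000 − 0.00000) = 0.00000.

S_3 ≈ 35580.0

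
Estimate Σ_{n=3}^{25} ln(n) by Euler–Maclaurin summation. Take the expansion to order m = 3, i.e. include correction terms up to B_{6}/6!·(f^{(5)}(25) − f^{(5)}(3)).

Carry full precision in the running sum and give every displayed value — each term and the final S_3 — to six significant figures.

The integral term ∫_3^25 ln(x) dx = 55.1761.
Boundary: ½(f(3) + f(25)) = ½(1.09861 + 3.21888) = 2.15874.
Integral + boundary = 57.3348.
Order-1 term: 1/12 · (0.0400000 − 0.333333) = -0.0244444.
After k=1: 57.3104.
Order-2 term: −1/720 · (0.000128000 − 0.0740741) = 0.000102703.
After k=2: 57.3105.
Order-3 term: 1/30240 · (2.45760e-06 − 0.0987654) = -3.26597e-06.

S_3 ≈ 57.3105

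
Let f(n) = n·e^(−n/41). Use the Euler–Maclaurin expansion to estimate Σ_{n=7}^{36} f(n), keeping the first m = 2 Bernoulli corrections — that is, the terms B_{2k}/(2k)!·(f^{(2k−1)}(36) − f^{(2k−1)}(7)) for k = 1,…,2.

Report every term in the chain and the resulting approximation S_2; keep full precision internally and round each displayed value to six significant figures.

S_2 ≈ 357.468

Integral: ∫_7^36 x·e^(−x/41) dx = 347.091.
Endpoint term: (f(7) + f(36))/2 = (5.90133 + 14.9613)/2 = 10.4313.
Integral + boundary = 357.522.
Correction k=1: B_{2}/2! · (f^{(1)}(36) − f^{(1)}(7)) = 1/12 · (0.0506821 − 0.699113) = -0.0540359.
After k=1: 357.468.
Correction k=2: B_{4}/4! · (f^{(3)}(36) − f^{(3)}(7)) = −1/720 · (0.000524609 − 0.00141892) = 1.24210e-06.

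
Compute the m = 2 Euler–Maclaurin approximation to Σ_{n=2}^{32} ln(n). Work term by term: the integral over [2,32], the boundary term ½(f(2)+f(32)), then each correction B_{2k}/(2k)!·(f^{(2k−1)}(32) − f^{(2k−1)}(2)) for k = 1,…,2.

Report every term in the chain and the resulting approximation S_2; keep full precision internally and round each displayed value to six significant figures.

Integral: ∫_2^32 ln(x) dx = 79.5173.
Boundary: ½(f(2) + f(32)) = ½(0.693147 + 3.46574) = 2.07944.
Integral + boundary = 81.5967.
Order-1 term: 1/12 · (0.0312500 − 0.500000) = -0.0390625.
Partial sum through k=1: 81.5576.
Order-2 term: −1/720 · (6.10352e-05 − 0.250000) = 0.000347137.

S_2 ≈ 81.5580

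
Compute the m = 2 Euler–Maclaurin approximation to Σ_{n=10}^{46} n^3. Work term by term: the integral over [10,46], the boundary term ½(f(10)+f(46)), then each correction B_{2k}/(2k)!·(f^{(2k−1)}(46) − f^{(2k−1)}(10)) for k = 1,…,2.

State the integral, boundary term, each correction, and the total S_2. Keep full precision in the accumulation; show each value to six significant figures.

Integral: ∫_10^46 x^3 dx = 1.11686e+06.
Endpoint term: (f(10) + f(46))/2 = (1000.00 + 97336.0)/2 = 49168.0.
Integral + boundary = 1.16603e+06.
Correction k=1: B_{2}/2! · (f^{(1)}(46) − f^{(1)}(10)) = 1/12 · (6348.00 − 300.000) = 504.000.
Running total after k=1: 1.16654e+06.
Correction k=2: B_{4}/4! · (f^{(3)}(46) − f^{(3)}(10)) = −1/720 · (6.00000 − 6.00000) = 0.00000.

S_2 ≈ 1.16654e+06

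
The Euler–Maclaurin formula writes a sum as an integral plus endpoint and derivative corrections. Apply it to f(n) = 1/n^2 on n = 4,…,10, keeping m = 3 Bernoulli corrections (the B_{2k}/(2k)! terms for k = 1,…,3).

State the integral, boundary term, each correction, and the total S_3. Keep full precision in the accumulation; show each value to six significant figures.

∫_4^10 1/x^2 dx evaluates to 0.150000.
½[f(4) + f(10)] = ½[0.0625000 + 0.0100000] = 0.0362500.
So far: 0.186250.
Correction k=1: B_{2}/2! · (f^{(1)}(10) − f^{(1)}(4)) = 1/12 · (-0.00200000 − (-0.0312500)) = 0.00243750.
Running total after k=1: 0.188688.
Correction k=2: B_{4}/4! · (f^{(3)}(10) − f^{(3)}(4)) = −1/720 · (-0.000240000 − (-0.0234375)) = -3.22188e-05.
Running total after k=2: 0.188655.
Correction k=3: B_{6}/6! · (f^{(5)}(10) − f^{(5)}(4)) = 1/30240 · (-7.20000e-05 − (-0.0439453)) = 1.45084e-06.

S_3 ≈ 0.188657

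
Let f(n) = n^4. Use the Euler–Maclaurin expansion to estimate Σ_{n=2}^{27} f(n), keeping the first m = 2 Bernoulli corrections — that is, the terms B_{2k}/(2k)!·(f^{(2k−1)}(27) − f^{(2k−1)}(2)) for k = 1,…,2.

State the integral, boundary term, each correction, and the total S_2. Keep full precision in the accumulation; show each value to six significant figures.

S_2 ≈ 3.14206e+06

∫_2^27 x^4 dx evaluates to 2.86978e+06.
Boundary: ½(f(2) + f(27)) = ½(16.0000 + 531441) = 265728.
So far: 3.13550e+06.
k=1: B_{2}/(2)! × [f^{(1)}(27) − f^{(1)}(2)] = 1/12 × (78732.0 − 32.0000) = 6558.33.
After k=1: 3.14206e+06.
k=2: B_{4}/(4)! × [f^{(3)}(27) − f^{(3)}(2)] = −1/720 × (648.000 − 48.0000) = -0.833333.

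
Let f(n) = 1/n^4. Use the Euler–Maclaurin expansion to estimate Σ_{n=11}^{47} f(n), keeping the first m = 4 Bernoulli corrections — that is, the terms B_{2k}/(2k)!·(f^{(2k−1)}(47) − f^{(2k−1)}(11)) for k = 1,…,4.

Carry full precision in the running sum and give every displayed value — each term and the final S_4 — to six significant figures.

∫_11^47 1/x^4 dx evaluates to 0.000247228.
Boundary: ½(f(11) + f(47)) = ½(6.83013e-05 + 2.04931e-07) = 3.42531e-05.
Integral + boundary = 0.000281481.
Correction k=1: B_{2}/2! · (f^{(1)}(47) − f^{(1)}(11)) = 1/12 · (-1.74410e-08 − (-2.48369e-05)) = 2.06828e-06.
After k=1: 0.000283549.
Correction k=2: B_{4}/4! · (f^{(3)}(47) − f^{(3)}(11)) = −1/720 · (-2.36862e-10 − (-6.15790e-06)) = -8.55231e-09.
After k=2: 0.000283541.
Correction k=3: B_{6}/6! · (f^{(5)}(47) − f^{(5)}(11)) = 1/30240 · (-6.00466e-12 − (-2.84994e-06)) = 9.42437e-11.
After k=3: 0.000283541.
Correction k=4: B_{8}/8! · (f^{(7)}(47) − f^{(7)}(11)) = −1/1209600 · (-2.44644e-13 − (-2.11979e-06)) = -1.75247e-12.

S_4 ≈ 0.000283541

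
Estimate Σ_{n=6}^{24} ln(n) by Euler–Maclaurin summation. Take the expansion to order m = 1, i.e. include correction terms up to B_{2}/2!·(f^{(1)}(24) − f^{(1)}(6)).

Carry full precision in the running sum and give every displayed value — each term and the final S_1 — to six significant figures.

S_1 ≈ 49.9972

Integral: ∫_6^24 ln(x) dx = 47.5227.
½[f(6) + f(24)] = ½[1.79176 + 3.17805] = 2.48491.
Running total after boundary: 50.0076.
Order-1 term: 1/12 · (0.0416667 − 0.166667) = -0.0104167.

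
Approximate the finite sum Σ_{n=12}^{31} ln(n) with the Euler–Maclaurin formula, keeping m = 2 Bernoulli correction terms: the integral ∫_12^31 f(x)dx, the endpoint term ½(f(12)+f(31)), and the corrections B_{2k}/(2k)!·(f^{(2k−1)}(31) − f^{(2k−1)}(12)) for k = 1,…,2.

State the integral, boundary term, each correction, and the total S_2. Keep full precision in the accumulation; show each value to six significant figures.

The integral term ∫_12^31 ln(x) dx = 57.6347.
½[f(12) + f(31)] = ½[2.48491 + 3.43399] = 2.95945.
So far: 60.5942.
k=1: B_{2}/(2)! × [f^{(1)}(31) − f^{(1)}(12)] = 1/12 × (0.0322581 − 0.0833333) = -0.00425627.
Running total after k=1: 60.5899.
k=2: B_{4}/(4)! × [f^{(3)}(31) − f^{(3)}(12)] = −1/720 × (6.71344e-05 − 0.00115741) = 1.51427e-06.

S_2 ≈ 60.5899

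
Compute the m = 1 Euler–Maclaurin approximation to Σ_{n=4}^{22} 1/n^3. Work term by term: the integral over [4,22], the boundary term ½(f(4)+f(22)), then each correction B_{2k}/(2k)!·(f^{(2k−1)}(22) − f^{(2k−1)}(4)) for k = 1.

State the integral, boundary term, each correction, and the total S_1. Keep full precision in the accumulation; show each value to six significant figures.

S_1 ≈ 0.0390519

The integral term ∫_4^22 1/x^3 dx = 0.0302169.
Boundary: ½(f(4) + f(22)) = ½(0.0156250 + 9.39144e-05) = 0.00785946.
So far: 0.0380764.
Order-1 term: 1/12 · (-1.28065e-05 − (-0.0117188)) = 0.000975495.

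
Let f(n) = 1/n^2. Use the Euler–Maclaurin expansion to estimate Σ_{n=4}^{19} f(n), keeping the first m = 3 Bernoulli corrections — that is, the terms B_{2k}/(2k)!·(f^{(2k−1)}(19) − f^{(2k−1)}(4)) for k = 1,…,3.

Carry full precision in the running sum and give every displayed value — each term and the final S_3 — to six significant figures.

S_3 ≈ 0.232552

The integral term ∫_4^19 1/x^2 dx = 0.197368.
Endpoint term: (f(4) + f(19))/2 = (0.0625000 + 0.00277008)/2 = 0.0326350.
Integral + boundary = 0.230003.
Correction k=1: B_{2}/2! · (f^{(1)}(19) − f^{(1)}(4)) = 1/12 · (-0.000291588 − (-0.0312500)) = 0.00257987.
Running total after k=1: 0.232583.
Correction k=2: B_{4}/4! · (f^{(3)}(19) − f^{(3)}(4)) = −1/720 · (-9.69267e-06 − (-0.0234375)) = -3.25386e-05.
Running total after k=2: 0.232551.
Correction k=3: B_{6}/6! · (f^{(5)}(19) − f^{(5)}(4)) = 1/30240 · (-8.05485e-07 − (-0.0439453)) = 1.45319e-06.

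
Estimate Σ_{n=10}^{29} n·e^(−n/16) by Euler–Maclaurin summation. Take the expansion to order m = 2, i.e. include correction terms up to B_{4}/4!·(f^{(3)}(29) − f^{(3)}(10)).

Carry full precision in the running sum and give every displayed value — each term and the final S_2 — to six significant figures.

S_2 ≈ 110.148

∫_10^29 x·e^(−x/16) dx evaluates to 105.132.
Endpoint term: (f(10) + f(29))/2 = (5.35261 + 4.73412)/2 = 5.04337.
Running total after boundary: 110.175.
k=1: B_{2}/(2)! × [f^{(1)}(29) − f^{(1)}(10)] = 1/12 × (-0.132637 − 0.200723) = -0.0277800.
Partial sum through k=1: 110.148.
k=2: B_{4}/(4)! × [f^{(3)}(29) − f^{(3)}(10)] = −1/720 × (0.000757242 − 0.00496580) = 5.84522e-06.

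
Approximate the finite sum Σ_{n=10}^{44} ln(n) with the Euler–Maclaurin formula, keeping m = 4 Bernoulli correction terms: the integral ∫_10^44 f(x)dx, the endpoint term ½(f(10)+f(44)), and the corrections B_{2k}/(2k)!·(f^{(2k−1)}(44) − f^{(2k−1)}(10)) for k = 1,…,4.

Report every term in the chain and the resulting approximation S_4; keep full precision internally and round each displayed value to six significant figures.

S_4 ≈ 112.515

∫_10^44 ln(x) dx evaluates to 109.478.
½[f(10) + f(44)] = ½[2.30259 + 3.78419] = 3.04339.
So far: 112.522.
k=1: B_{2}/(2)! × [f^{(1)}(44) − f^{(1)}(10)] = 1/12 × (0.0227273 − 0.100000) = -0.00643939.
Partial sum through k=1: 112.515.
k=2: B_{4}/(4)! × [f^{(3)}(44) − f^{(3)}(10)] = −1/720 × (2.34786e-05 − 0.00200000) = 2.74517e-06.
Partial sum through k=2: 112.515.
k=3: B_{6}/(6)! × [f^{(5)}(44) − f^{(5)}(10)] = 1/30240 × (1.45528e-07 − 0.000240000) = -7.93170e-09.
Partial sum through k=3: 112.515.
k=4: B_{8}/(8)! × [f^{(7)}(44) − f^{(7)}(10)] = −1/1209600 × (2.25509e-09 − 7.20000e-05) = 5.95219e-11.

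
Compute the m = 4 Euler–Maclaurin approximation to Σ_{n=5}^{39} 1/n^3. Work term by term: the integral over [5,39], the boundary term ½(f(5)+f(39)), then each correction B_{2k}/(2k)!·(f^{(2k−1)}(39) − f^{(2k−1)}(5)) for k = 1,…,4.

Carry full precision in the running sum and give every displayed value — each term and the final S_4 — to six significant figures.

S_4 ≈ 0.0240745

The integral term ∫_5^39 1/x^3 dx = 0.0196713.
Boundary: ½(f(5) + f(39)) = ½(0.00800000 + 1.68580e-05) = 0.00400843.
Integral + boundary = 0.0236797.
k=1: B_{2}/(2)! × [f^{(1)}(39) − f^{(1)}(5)] = 1/12 × (-1.29677e-06 − (-0.00480000)) = 0.000399892.
Running total after k=1: 0.0240796.
k=2: B_{4}/(4)! × [f^{(3)}(39) − f^{(3)}(5)] = −1/720 × (-1.70515e-08 − (-0.00384000)) = -5.33331e-06.
Running total after k=2: 0.0240743.
k=3: B_{6}/(6)! × [f^{(5)}(39) − f^{(5)}(5)] = 1/30240 × (-4.70851e-10 − (-0.00645120)) = 2.13333e-07.
Running total after k=3: 0.0240745.
k=4: B_{8}/(8)! × [f^{(7)}(39) − f^{(7)}(5)] = −1/1209600 × (-2.22888e-11 − (-0.0185795)) = -1.53600e-08.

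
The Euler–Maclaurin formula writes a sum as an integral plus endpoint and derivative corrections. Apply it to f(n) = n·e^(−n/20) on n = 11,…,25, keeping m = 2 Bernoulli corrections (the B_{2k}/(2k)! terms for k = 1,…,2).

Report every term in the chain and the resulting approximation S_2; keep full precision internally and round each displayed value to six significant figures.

∫_11^25 x·e^(−x/20) dx evaluates to 99.8546.
Endpoint term: (f(11) + f(25))/2 = (6.34645 + 7.16262)/2 = 6.75453.
So far: 106.609.
Correction k=1: B_{2}/2! · (f^{(1)}(25) − f^{(1)}(11)) = 1/12 · (-0.0716262 − 0.259627) = -0.0276045.
After k=1: 106.581.
Correction k=2: B_{4}/4! · (f^{(3)}(25) − f^{(3)}(11)) = −1/720 · (0.00125346 − 0.00353382) = 3.16717e-06.

S_2 ≈ 106.581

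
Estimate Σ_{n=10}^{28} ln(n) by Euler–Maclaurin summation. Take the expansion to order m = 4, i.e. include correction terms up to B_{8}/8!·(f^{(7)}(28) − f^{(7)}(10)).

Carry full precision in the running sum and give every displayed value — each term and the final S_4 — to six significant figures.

∫_10^28 ln(x) dx evaluates to 52.2759.
Boundary: ½(f(10) + f(28)) = ½(2.30259 + 3.33220) = 2.81739.
Running total after boundary: 55.0933.
Correction k=1: B_{2}/2! · (f^{(1)}(28) − f^{(1)}(10)) = 1/12 · (0.0357143 − 0.100000) = -0.00535714.
Running total after k=1: 55.0879.
Correction k=2: B_{4}/4! · (f^{(3)}(28) − f^{(3)}(10)) = −1/720 · (9.11079e-05 − 0.00200000) = 2.65124e-06.
Running total after k=2: 55.0879.
Correction k=3: B_{6}/6! · (f^{(5)}(28) − f^{(5)}(10)) = 1/30240 · (1.39451e-06 − 0.000240000) = -7.89039e-09.
Running total after k=3: 55.0879.
Correction k=4: B_{8}/8! · (f^{(7)}(28) − f^{(7)}(10)) = −1/1209600 · (5.33613e-08 − 7.20000e-05) = 5.94797e-11.

S_4 ≈ 55.0879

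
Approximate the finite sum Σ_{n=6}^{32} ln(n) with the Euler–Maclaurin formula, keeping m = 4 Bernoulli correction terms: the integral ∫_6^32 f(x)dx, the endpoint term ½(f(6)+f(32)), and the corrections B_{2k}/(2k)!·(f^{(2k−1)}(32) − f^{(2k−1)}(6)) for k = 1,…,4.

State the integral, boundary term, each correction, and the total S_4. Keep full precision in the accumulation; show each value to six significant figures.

∫_6^32 ln(x) dx evaluates to 74.1530.
Boundary: ½(f(6) + f(32)) = ½(1.79176 + 3.46574) = 2.62875.
So far: 76.7817.
Order-1 term: 1/12 · (0.0312500 − 0.166667) = -0.0112847.
Partial sum through k=1: 76.7705.
Order-2 term: −1/720 · (6.10352e-05 − 0.00925926) = 1.27753e-05.
Partial sum through k=2: 76.7705.
Order-3 term: 1/30240 · (7.15256e-07 − 0.00308642) = -1.02040e-07.
Partial sum through k=3: 76.7705.
Order-4 term: −1/1209600 · (2.09548e-08 − 0.00257202) = 2.12632e-09.

S_4 ≈ 76.7705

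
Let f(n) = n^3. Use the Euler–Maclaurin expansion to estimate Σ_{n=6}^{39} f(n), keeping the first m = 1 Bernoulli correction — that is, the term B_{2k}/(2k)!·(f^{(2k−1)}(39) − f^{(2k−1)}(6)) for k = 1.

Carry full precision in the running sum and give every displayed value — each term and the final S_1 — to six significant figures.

S_1 ≈ 608175

∫_6^39 x^3 dx evaluates to 578036.
Boundary: ½(f(6) + f(39)) = ½(216.000 + 59319.0) = 29767.5.
So far: 607804.
k=1: B_{2}/(2)! × [f^{(1)}(39) − f^{(1)}(6)] = 1/12 × (4563.00 − 108.000) = 371.250.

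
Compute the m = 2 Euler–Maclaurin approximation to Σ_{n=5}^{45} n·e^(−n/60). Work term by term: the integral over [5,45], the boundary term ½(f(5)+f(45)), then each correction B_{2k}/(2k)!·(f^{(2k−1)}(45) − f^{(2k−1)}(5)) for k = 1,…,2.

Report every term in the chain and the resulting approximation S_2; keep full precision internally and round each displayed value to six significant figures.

Integral: ∫_5^45 x·e^(−x/60) dx = 612.264.
½[f(5) + f(45)] = ½[4.60022 + 21.2565] = 12.9284.
Running total after boundary: 625.192.
k=1: B_{2}/(2)! × [f^{(1)}(45) − f^{(1)}(5)] = 1/12 × (0.118092 − 0.843374) = -0.0604402.
After k=1: 625.132.
k=2: B_{4}/(4)! × [f^{(3)}(45) − f^{(3)}(5)] = −1/720 × (0.000295229 − 0.000745406) = 6.25246e-07.

S_2 ≈ 625.132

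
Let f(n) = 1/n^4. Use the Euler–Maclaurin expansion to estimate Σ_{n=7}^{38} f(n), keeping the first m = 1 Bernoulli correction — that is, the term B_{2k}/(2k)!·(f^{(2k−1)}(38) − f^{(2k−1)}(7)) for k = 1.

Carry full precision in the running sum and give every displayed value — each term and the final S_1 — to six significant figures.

S_1 ≈ 0.00119406

∫_7^38 1/x^4 dx evaluates to 0.000965743.
Endpoint term: (f(7) + f(38))/2 = (0.000416493 + 4.79585e-07)/2 = 0.000208486.
Integral + boundary = 0.00117423.
Order-1 term: 1/12 · (-5.04826e-08 − (-0.000237996)) = 1.98288e-05.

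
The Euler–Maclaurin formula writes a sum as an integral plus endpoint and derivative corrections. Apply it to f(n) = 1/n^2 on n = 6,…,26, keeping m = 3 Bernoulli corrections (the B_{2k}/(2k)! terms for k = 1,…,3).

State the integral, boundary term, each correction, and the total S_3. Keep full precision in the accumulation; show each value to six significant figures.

The integral term ∫_6^26 1/x^2 dx = 0.128205.
Endpoint term: (f(6) + f(26))/2 = (0.0277778 + 0.00147929)/2 = 0.0146285.
Integral + boundary = 0.142834.
Order-1 term: 1/12 · (-0.000113792 − (-0.00925926)) = 0.000762122.
After k=1: 0.143596.
Order-2 term: −1/720 · (-2.01997e-06 − (-0.00308642)) = -4.28389e-06.
After k=2: 0.143592.
Order-3 term: 1/30240 · (-8.96436e-08 − (-0.00257202)) = 8.50505e-08.

S_3 ≈ 0.143592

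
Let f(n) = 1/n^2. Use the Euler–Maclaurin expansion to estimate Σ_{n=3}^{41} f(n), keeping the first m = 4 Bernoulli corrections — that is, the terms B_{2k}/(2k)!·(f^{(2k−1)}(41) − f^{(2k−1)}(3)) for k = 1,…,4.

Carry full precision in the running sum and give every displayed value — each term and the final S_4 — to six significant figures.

Integral: ∫_3^41 1/x^2 dx = 0.308943.
Boundary: ½(f(3) + f(41)) = ½(0.111111 + 0.000594884) = 0.0558530.
Running total after boundary: 0.364796.
Order-1 term: 1/12 · (-2.90187e-05 − (-0.0740741)) = 0.00617042.
Partial sum through k=1: 0.370967.
Order-2 term: −1/720 · (-2.07153e-07 − (-0.0987654)) = -0.000137174.
Partial sum through k=2: 0.370829.
Order-3 term: 1/30240 · (-3.69697e-09 − (-0.329218)) = 1.08868e-05.
Partial sum through k=3: 0.370840.
Order-4 term: −1/1209600 · (-1.23159e-10 − (-2.04847)) = -1.69351e-06.

S_4 ≈ 0.370839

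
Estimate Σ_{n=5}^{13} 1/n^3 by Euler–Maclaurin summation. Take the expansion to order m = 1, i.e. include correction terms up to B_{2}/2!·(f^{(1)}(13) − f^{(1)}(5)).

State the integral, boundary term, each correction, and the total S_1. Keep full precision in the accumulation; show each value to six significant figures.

S_1 ≈ 0.0216602

The integral term ∫_5^13 1/x^3 dx = 0.0170414.
½[f(5) + f(13)] = ½[0.00800000 + 0.000455166] = 0.00422758.
Integral + boundary = 0.0212690.
k=1: B_{2}/(2)! × [f^{(1)}(13) − f^{(1)}(5)] = 1/12 × (-0.000105038 − (-0.00480000)) = 0.000391247.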